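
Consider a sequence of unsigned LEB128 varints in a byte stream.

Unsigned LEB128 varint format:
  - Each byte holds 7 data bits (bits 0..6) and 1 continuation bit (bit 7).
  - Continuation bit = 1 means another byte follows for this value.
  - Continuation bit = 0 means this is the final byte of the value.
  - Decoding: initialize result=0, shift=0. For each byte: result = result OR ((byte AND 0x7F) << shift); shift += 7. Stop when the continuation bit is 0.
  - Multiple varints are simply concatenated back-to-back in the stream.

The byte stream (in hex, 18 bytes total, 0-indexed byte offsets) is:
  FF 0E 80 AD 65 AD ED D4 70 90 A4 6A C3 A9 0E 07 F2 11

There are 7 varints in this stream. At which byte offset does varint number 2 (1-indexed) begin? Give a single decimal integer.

  byte[0]=0xFF cont=1 payload=0x7F=127: acc |= 127<<0 -> acc=127 shift=7
  byte[1]=0x0E cont=0 payload=0x0E=14: acc |= 14<<7 -> acc=1919 shift=14 [end]
Varint 1: bytes[0:2] = FF 0E -> value 1919 (2 byte(s))
  byte[2]=0x80 cont=1 payload=0x00=0: acc |= 0<<0 -> acc=0 shift=7
  byte[3]=0xAD cont=1 payload=0x2D=45: acc |= 45<<7 -> acc=5760 shift=14
  byte[4]=0x65 cont=0 payload=0x65=101: acc |= 101<<14 -> acc=1660544 shift=21 [end]
Varint 2: bytes[2:5] = 80 AD 65 -> value 1660544 (3 byte(s))
  byte[5]=0xAD cont=1 payload=0x2D=45: acc |= 45<<0 -> acc=45 shift=7
  byte[6]=0xED cont=1 payload=0x6D=109: acc |= 109<<7 -> acc=13997 shift=14
  byte[7]=0xD4 cont=1 payload=0x54=84: acc |= 84<<14 -> acc=1390253 shift=21
  byte[8]=0x70 cont=0 payload=0x70=112: acc |= 112<<21 -> acc=236271277 shift=28 [end]
Varint 3: bytes[5:9] = AD ED D4 70 -> value 236271277 (4 byte(s))
  byte[9]=0x90 cont=1 payload=0x10=16: acc |= 16<<0 -> acc=16 shift=7
  byte[10]=0xA4 cont=1 payload=0x24=36: acc |= 36<<7 -> acc=4624 shift=14
  byte[11]=0x6A cont=0 payload=0x6A=106: acc |= 106<<14 -> acc=1741328 shift=21 [end]
Varint 4: bytes[9:12] = 90 A4 6A -> value 1741328 (3 byte(s))
  byte[12]=0xC3 cont=1 payload=0x43=67: acc |= 67<<0 -> acc=67 shift=7
  byte[13]=0xA9 cont=1 payload=0x29=41: acc |= 41<<7 -> acc=5315 shift=14
  byte[14]=0x0E cont=0 payload=0x0E=14: acc |= 14<<14 -> acc=234691 shift=21 [end]
Varint 5: bytes[12:15] = C3 A9 0E -> value 234691 (3 byte(s))
  byte[15]=0x07 cont=0 payload=0x07=7: acc |= 7<<0 -> acc=7 shift=7 [end]
Varint 6: bytes[15:16] = 07 -> value 7 (1 byte(s))
  byte[16]=0xF2 cont=1 payload=0x72=114: acc |= 114<<0 -> acc=114 shift=7
  byte[17]=0x11 cont=0 payload=0x11=17: acc |= 17<<7 -> acc=2290 shift=14 [end]
Varint 7: bytes[16:18] = F2 11 -> value 2290 (2 byte(s))

Answer: 2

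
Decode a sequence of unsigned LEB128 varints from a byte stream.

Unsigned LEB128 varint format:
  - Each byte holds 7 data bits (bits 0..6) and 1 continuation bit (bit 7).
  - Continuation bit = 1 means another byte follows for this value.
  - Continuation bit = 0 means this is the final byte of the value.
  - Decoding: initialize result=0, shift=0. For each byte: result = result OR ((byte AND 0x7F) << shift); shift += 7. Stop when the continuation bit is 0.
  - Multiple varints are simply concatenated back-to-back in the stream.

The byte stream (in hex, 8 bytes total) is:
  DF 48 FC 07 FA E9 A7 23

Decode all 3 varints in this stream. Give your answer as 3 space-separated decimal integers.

  byte[0]=0xDF cont=1 payload=0x5F=95: acc |= 95<<0 -> acc=95 shift=7
  byte[1]=0x48 cont=0 payload=0x48=72: acc |= 72<<7 -> acc=9311 shift=14 [end]
Varint 1: bytes[0:2] = DF 48 -> value 9311 (2 byte(s))
  byte[2]=0xFC cont=1 payload=0x7C=124: acc |= 124<<0 -> acc=124 shift=7
  byte[3]=0x07 cont=0 payload=0x07=7: acc |= 7<<7 -> acc=1020 shift=14 [end]
Varint 2: bytes[2:4] = FC 07 -> value 1020 (2 byte(s))
  byte[4]=0xFA cont=1 payload=0x7A=122: acc |= 122<<0 -> acc=122 shift=7
  byte[5]=0xE9 cont=1 payload=0x69=105: acc |= 105<<7 -> acc=13562 shift=14
  byte[6]=0xA7 cont=1 payload=0x27=39: acc |= 39<<14 -> acc=652538 shift=21
  byte[7]=0x23 cont=0 payload=0x23=35: acc |= 35<<21 -> acc=74052858 shift=28 [end]
Varint 3: bytes[4:8] = FA E9 A7 23 -> value 74052858 (4 byte(s))

Answer: 9311 1020 74052858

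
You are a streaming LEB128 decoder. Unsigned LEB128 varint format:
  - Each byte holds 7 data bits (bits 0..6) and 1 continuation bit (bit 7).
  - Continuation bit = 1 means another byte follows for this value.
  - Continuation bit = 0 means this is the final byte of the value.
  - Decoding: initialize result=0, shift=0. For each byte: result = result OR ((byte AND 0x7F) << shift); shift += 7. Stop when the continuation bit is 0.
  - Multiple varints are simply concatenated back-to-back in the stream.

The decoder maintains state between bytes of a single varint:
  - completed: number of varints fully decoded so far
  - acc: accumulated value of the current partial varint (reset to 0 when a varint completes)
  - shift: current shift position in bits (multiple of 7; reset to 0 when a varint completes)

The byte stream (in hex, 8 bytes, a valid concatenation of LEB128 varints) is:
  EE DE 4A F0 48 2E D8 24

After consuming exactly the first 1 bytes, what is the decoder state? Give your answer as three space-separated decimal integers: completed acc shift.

byte[0]=0xEE cont=1 payload=0x6E: acc |= 110<<0 -> completed=0 acc=110 shift=7

Answer: 0 110 7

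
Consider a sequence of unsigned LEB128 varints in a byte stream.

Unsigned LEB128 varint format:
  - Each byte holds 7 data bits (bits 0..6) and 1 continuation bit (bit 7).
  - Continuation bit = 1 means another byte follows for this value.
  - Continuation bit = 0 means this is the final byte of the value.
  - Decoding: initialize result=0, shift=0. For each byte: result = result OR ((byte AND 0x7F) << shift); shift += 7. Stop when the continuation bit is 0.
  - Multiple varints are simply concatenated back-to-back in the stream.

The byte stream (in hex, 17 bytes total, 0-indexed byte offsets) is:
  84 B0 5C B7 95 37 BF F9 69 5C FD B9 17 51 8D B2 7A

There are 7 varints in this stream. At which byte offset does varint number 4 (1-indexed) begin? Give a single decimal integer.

Answer: 9

Derivation:
  byte[0]=0x84 cont=1 payload=0x04=4: acc |= 4<<0 -> acc=4 shift=7
  byte[1]=0xB0 cont=1 payload=0x30=48: acc |= 48<<7 -> acc=6148 shift=14
  byte[2]=0x5C cont=0 payload=0x5C=92: acc |= 92<<14 -> acc=1513476 shift=21 [end]
Varint 1: bytes[0:3] = 84 B0 5C -> value 1513476 (3 byte(s))
  byte[3]=0xB7 cont=1 payload=0x37=55: acc |= 55<<0 -> acc=55 shift=7
  byte[4]=0x95 cont=1 payload=0x15=21: acc |= 21<<7 -> acc=2743 shift=14
  byte[5]=0x37 cont=0 payload=0x37=55: acc |= 55<<14 -> acc=903863 shift=21 [end]
Varint 2: bytes[3:6] = B7 95 37 -> value 903863 (3 byte(s))
  byte[6]=0xBF cont=1 payload=0x3F=63: acc |= 63<<0 -> acc=63 shift=7
  byte[7]=0xF9 cont=1 payload=0x79=121: acc |= 121<<7 -> acc=15551 shift=14
  byte[8]=0x69 cont=0 payload=0x69=105: acc |= 105<<14 -> acc=1735871 shift=21 [end]
Varint 3: bytes[6:9] = BF F9 69 -> value 1735871 (3 byte(s))
  byte[9]=0x5C cont=0 payload=0x5C=92: acc |= 92<<0 -> acc=92 shift=7 [end]
Varint 4: bytes[9:10] = 5C -> value 92 (1 byte(s))
  byte[10]=0xFD cont=1 payload=0x7D=125: acc |= 125<<0 -> acc=125 shift=7
  byte[11]=0xB9 cont=1 payload=0x39=57: acc |= 57<<7 -> acc=7421 shift=14
  byte[12]=0x17 cont=0 payload=0x17=23: acc |= 23<<14 -> acc=384253 shift=21 [end]
Varint 5: bytes[10:13] = FD B9 17 -> value 384253 (3 byte(s))
  byte[13]=0x51 cont=0 payload=0x51=81: acc |= 81<<0 -> acc=81 shift=7 [end]
Varint 6: bytes[13:14] = 51 -> value 81 (1 byte(s))
  byte[14]=0x8D cont=1 payload=0x0D=13: acc |= 13<<0 -> acc=13 shift=7
  byte[15]=0xB2 cont=1 payload=0x32=50: acc |= 50<<7 -> acc=6413 shift=14
  byte[16]=0x7A cont=0 payload=0x7A=122: acc |= 122<<14 -> acc=2005261 shift=21 [end]
Varint 7: bytes[14:17] = 8D B2 7A -> value 2005261 (3 byte(s))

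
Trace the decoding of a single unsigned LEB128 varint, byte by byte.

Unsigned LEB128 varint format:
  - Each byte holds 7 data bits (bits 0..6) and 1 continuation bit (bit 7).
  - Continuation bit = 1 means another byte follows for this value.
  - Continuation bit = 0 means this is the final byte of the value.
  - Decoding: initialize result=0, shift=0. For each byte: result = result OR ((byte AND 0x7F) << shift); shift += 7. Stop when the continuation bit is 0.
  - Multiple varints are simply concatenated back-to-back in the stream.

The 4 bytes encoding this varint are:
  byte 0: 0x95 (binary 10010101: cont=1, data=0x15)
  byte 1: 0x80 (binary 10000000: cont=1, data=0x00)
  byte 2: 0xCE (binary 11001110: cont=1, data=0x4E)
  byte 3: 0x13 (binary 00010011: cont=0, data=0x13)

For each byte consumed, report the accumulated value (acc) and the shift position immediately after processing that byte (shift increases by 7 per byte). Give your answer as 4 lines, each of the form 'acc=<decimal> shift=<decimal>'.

byte 0=0x95: payload=0x15=21, contrib = 21<<0 = 21; acc -> 21, shift -> 7
byte 1=0x80: payload=0x00=0, contrib = 0<<7 = 0; acc -> 21, shift -> 14
byte 2=0xCE: payload=0x4E=78, contrib = 78<<14 = 1277952; acc -> 1277973, shift -> 21
byte 3=0x13: payload=0x13=19, contrib = 19<<21 = 39845888; acc -> 41123861, shift -> 28

Answer: acc=21 shift=7
acc=21 shift=14
acc=1277973 shift=21
acc=41123861 shift=28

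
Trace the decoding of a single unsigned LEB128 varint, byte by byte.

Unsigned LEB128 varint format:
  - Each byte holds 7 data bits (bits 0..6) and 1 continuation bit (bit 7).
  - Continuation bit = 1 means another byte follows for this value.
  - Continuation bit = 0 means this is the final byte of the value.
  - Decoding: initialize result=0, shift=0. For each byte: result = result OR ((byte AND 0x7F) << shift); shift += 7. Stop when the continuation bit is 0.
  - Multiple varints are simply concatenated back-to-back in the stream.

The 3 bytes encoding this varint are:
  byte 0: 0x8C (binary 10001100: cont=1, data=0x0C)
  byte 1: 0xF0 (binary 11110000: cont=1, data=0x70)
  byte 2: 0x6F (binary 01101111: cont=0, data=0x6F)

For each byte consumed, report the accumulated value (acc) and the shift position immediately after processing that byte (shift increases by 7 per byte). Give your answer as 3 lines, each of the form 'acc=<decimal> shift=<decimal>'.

byte 0=0x8C: payload=0x0C=12, contrib = 12<<0 = 12; acc -> 12, shift -> 7
byte 1=0xF0: payload=0x70=112, contrib = 112<<7 = 14336; acc -> 14348, shift -> 14
byte 2=0x6F: payload=0x6F=111, contrib = 111<<14 = 1818624; acc -> 1832972, shift -> 21

Answer: acc=12 shift=7
acc=14348 shift=14
acc=1832972 shift=21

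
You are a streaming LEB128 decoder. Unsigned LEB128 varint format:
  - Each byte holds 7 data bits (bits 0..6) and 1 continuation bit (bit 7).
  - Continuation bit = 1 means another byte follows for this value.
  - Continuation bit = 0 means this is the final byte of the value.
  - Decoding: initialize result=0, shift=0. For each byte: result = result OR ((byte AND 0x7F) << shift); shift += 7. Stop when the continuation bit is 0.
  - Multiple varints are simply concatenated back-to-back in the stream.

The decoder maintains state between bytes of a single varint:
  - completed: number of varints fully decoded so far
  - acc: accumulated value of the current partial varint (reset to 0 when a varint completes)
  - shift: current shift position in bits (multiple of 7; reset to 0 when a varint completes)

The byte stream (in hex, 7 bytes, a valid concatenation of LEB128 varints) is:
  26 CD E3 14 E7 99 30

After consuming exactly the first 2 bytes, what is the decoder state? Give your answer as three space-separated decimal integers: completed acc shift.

Answer: 1 77 7

Derivation:
byte[0]=0x26 cont=0 payload=0x26: varint #1 complete (value=38); reset -> completed=1 acc=0 shift=0
byte[1]=0xCD cont=1 payload=0x4D: acc |= 77<<0 -> completed=1 acc=77 shift=7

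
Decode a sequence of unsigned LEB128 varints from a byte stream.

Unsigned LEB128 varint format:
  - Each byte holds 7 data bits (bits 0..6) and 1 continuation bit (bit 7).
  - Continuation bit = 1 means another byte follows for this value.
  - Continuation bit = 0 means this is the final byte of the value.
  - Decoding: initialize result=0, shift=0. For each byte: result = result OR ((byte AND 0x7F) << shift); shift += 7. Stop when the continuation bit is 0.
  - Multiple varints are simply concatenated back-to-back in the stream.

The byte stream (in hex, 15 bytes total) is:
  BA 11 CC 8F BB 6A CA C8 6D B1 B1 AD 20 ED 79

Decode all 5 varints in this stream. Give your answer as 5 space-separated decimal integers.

Answer: 2234 223266764 1795146 67852465 15597

Derivation:
  byte[0]=0xBA cont=1 payload=0x3A=58: acc |= 58<<0 -> acc=58 shift=7
  byte[1]=0x11 cont=0 payload=0x11=17: acc |= 17<<7 -> acc=2234 shift=14 [end]
Varint 1: bytes[0:2] = BA 11 -> value 2234 (2 byte(s))
  byte[2]=0xCC cont=1 payload=0x4C=76: acc |= 76<<0 -> acc=76 shift=7
  byte[3]=0x8F cont=1 payload=0x0F=15: acc |= 15<<7 -> acc=1996 shift=14
  byte[4]=0xBB cont=1 payload=0x3B=59: acc |= 59<<14 -> acc=968652 shift=21
  byte[5]=0x6A cont=0 payload=0x6A=106: acc |= 106<<21 -> acc=223266764 shift=28 [end]
Varint 2: bytes[2:6] = CC 8F BB 6A -> value 223266764 (4 byte(s))
  byte[6]=0xCA cont=1 payload=0x4A=74: acc |= 74<<0 -> acc=74 shift=7
  byte[7]=0xC8 cont=1 payload=0x48=72: acc |= 72<<7 -> acc=9290 shift=14
  byte[8]=0x6D cont=0 payload=0x6D=109: acc |= 109<<14 -> acc=1795146 shift=21 [end]
Varint 3: bytes[6:9] = CA C8 6D -> value 1795146 (3 byte(s))
  byte[9]=0xB1 cont=1 payload=0x31=49: acc |= 49<<0 -> acc=49 shift=7
  byte[10]=0xB1 cont=1 payload=0x31=49: acc |= 49<<7 -> acc=6321 shift=14
  byte[11]=0xAD cont=1 payload=0x2D=45: acc |= 45<<14 -> acc=743601 shift=21
  byte[12]=0x20 cont=0 payload=0x20=32: acc |= 32<<21 -> acc=67852465 shift=28 [end]
Varint 4: bytes[9:13] = B1 B1 AD 20 -> value 67852465 (4 byte(s))
  byte[13]=0xED cont=1 payload=0x6D=109: acc |= 109<<0 -> acc=109 shift=7
  byte[14]=0x79 cont=0 payload=0x79=121: acc |= 121<<7 -> acc=15597 shift=14 [end]
Varint 5: bytes[13:15] = ED 79 -> value 15597 (2 byte(s))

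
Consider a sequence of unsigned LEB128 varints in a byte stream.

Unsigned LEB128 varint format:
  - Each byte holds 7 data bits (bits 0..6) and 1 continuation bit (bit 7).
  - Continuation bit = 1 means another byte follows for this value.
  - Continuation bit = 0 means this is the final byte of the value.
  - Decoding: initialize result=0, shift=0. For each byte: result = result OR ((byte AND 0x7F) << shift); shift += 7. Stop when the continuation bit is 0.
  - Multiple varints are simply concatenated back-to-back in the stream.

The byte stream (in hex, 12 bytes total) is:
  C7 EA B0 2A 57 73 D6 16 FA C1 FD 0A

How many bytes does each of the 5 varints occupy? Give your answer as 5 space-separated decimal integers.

  byte[0]=0xC7 cont=1 payload=0x47=71: acc |= 71<<0 -> acc=71 shift=7
  byte[1]=0xEA cont=1 payload=0x6A=106: acc |= 106<<7 -> acc=13639 shift=14
  byte[2]=0xB0 cont=1 payload=0x30=48: acc |= 48<<14 -> acc=800071 shift=21
  byte[3]=0x2A cont=0 payload=0x2A=42: acc |= 42<<21 -> acc=88880455 shift=28 [end]
Varint 1: bytes[0:4] = C7 EA B0 2A -> value 88880455 (4 byte(s))
  byte[4]=0x57 cont=0 payload=0x57=87: acc |= 87<<0 -> acc=87 shift=7 [end]
Varint 2: bytes[4:5] = 57 -> value 87 (1 byte(s))
  byte[5]=0x73 cont=0 payload=0x73=115: acc |= 115<<0 -> acc=115 shift=7 [end]
Varint 3: bytes[5:6] = 73 -> value 115 (1 byte(s))
  byte[6]=0xD6 cont=1 payload=0x56=86: acc |= 86<<0 -> acc=86 shift=7
  byte[7]=0x16 cont=0 payload=0x16=22: acc |= 22<<7 -> acc=2902 shift=14 [end]
Varint 4: bytes[6:8] = D6 16 -> value 2902 (2 byte(s))
  byte[8]=0xFA cont=1 payload=0x7A=122: acc |= 122<<0 -> acc=122 shift=7
  byte[9]=0xC1 cont=1 payload=0x41=65: acc |= 65<<7 -> acc=8442 shift=14
  byte[10]=0xFD cont=1 payload=0x7D=125: acc |= 125<<14 -> acc=2056442 shift=21
  byte[11]=0x0A cont=0 payload=0x0A=10: acc |= 10<<21 -> acc=23027962 shift=28 [end]
Varint 5: bytes[8:12] = FA C1 FD 0A -> value 23027962 (4 byte(s))

Answer: 4 1 1 2 4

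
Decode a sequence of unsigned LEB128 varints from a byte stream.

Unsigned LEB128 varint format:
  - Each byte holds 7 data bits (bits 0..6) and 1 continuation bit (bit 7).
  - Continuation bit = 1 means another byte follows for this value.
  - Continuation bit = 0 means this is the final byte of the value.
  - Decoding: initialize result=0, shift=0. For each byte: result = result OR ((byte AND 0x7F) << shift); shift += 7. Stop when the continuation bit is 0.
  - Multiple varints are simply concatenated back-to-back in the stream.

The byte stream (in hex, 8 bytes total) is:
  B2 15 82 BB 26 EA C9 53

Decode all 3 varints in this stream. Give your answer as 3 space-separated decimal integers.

  byte[0]=0xB2 cont=1 payload=0x32=50: acc |= 50<<0 -> acc=50 shift=7
  byte[1]=0x15 cont=0 payload=0x15=21: acc |= 21<<7 -> acc=2738 shift=14 [end]
Varint 1: bytes[0:2] = B2 15 -> value 2738 (2 byte(s))
  byte[2]=0x82 cont=1 payload=0x02=2: acc |= 2<<0 -> acc=2 shift=7
  byte[3]=0xBB cont=1 payload=0x3B=59: acc |= 59<<7 -> acc=7554 shift=14
  byte[4]=0x26 cont=0 payload=0x26=38: acc |= 38<<14 -> acc=630146 shift=21 [end]
Varint 2: bytes[2:5] = 82 BB 26 -> value 630146 (3 byte(s))
  byte[5]=0xEA cont=1 payload=0x6A=106: acc |= 106<<0 -> acc=106 shift=7
  byte[6]=0xC9 cont=1 payload=0x49=73: acc |= 73<<7 -> acc=9450 shift=14
  byte[7]=0x53 cont=0 payload=0x53=83: acc |= 83<<14 -> acc=1369322 shift=21 [end]
Varint 3: bytes[5:8] = EA C9 53 -> value 1369322 (3 byte(s))

Answer: 2738 630146 1369322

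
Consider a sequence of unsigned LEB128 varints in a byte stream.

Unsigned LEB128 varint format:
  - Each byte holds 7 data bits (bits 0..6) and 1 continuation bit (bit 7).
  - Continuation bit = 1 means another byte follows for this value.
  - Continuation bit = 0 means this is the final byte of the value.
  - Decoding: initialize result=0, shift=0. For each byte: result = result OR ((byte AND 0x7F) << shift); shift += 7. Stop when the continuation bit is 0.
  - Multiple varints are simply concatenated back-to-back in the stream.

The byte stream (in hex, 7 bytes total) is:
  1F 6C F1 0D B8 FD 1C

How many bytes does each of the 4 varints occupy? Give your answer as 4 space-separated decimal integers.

Answer: 1 1 2 3

Derivation:
  byte[0]=0x1F cont=0 payload=0x1F=31: acc |= 31<<0 -> acc=31 shift=7 [end]
Varint 1: bytes[0:1] = 1F -> value 31 (1 byte(s))
  byte[1]=0x6C cont=0 payload=0x6C=108: acc |= 108<<0 -> acc=108 shift=7 [end]
Varint 2: bytes[1:2] = 6C -> value 108 (1 byte(s))
  byte[2]=0xF1 cont=1 payload=0x71=113: acc |= 113<<0 -> acc=113 shift=7
  byte[3]=0x0D cont=0 payload=0x0D=13: acc |= 13<<7 -> acc=1777 shift=14 [end]
Varint 3: bytes[2:4] = F1 0D -> value 1777 (2 byte(s))
  byte[4]=0xB8 cont=1 payload=0x38=56: acc |= 56<<0 -> acc=56 shift=7
  byte[5]=0xFD cont=1 payload=0x7D=125: acc |= 125<<7 -> acc=16056 shift=14
  byte[6]=0x1C cont=0 payload=0x1C=28: acc |= 28<<14 -> acc=474808 shift=21 [end]
Varint 4: bytes[4:7] = B8 FD 1C -> value 474808 (3 byte(s))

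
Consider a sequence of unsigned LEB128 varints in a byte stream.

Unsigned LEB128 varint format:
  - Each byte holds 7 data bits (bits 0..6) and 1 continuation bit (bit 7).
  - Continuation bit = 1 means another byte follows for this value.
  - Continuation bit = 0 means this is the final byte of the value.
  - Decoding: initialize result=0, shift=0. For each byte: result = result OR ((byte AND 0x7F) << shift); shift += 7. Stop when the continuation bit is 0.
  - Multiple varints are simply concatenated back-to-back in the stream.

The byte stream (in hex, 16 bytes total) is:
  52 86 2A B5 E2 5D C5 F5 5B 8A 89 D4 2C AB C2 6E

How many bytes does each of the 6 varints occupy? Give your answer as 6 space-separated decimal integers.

  byte[0]=0x52 cont=0 payload=0x52=82: acc |= 82<<0 -> acc=82 shift=7 [end]
Varint 1: bytes[0:1] = 52 -> value 82 (1 byte(s))
  byte[1]=0x86 cont=1 payload=0x06=6: acc |= 6<<0 -> acc=6 shift=7
  byte[2]=0x2A cont=0 payload=0x2A=42: acc |= 42<<7 -> acc=5382 shift=14 [end]
Varint 2: bytes[1:3] = 86 2A -> value 5382 (2 byte(s))
  byte[3]=0xB5 cont=1 payload=0x35=53: acc |= 53<<0 -> acc=53 shift=7
  byte[4]=0xE2 cont=1 payload=0x62=98: acc |= 98<<7 -> acc=12597 shift=14
  byte[5]=0x5D cont=0 payload=0x5D=93: acc |= 93<<14 -> acc=1536309 shift=21 [end]
Varint 3: bytes[3:6] = B5 E2 5D -> value 1536309 (3 byte(s))
  byte[6]=0xC5 cont=1 payload=0x45=69: acc |= 69<<0 -> acc=69 shift=7
  byte[7]=0xF5 cont=1 payload=0x75=117: acc |= 117<<7 -> acc=15045 shift=14
  byte[8]=0x5B cont=0 payload=0x5B=91: acc |= 91<<14 -> acc=1505989 shift=21 [end]
Varint 4: bytes[6:9] = C5 F5 5B -> value 1505989 (3 byte(s))
  byte[9]=0x8A cont=1 payload=0x0A=10: acc |= 10<<0 -> acc=10 shift=7
  byte[10]=0x89 cont=1 payload=0x09=9: acc |= 9<<7 -> acc=1162 shift=14
  byte[11]=0xD4 cont=1 payload=0x54=84: acc |= 84<<14 -> acc=1377418 shift=21
  byte[12]=0x2C cont=0 payload=0x2C=44: acc |= 44<<21 -> acc=93652106 shift=28 [end]
Varint 5: bytes[9:13] = 8A 89 D4 2C -> value 93652106 (4 byte(s))
  byte[13]=0xAB cont=1 payload=0x2B=43: acc |= 43<<0 -> acc=43 shift=7
  byte[14]=0xC2 cont=1 payload=0x42=66: acc |= 66<<7 -> acc=8491 shift=14
  byte[15]=0x6E cont=0 payload=0x6E=110: acc |= 110<<14 -> acc=1810731 shift=21 [end]
Varint 6: bytes[13:16] = AB C2 6E -> value 1810731 (3 byte(s))

Answer: 1 2 3 3 4 3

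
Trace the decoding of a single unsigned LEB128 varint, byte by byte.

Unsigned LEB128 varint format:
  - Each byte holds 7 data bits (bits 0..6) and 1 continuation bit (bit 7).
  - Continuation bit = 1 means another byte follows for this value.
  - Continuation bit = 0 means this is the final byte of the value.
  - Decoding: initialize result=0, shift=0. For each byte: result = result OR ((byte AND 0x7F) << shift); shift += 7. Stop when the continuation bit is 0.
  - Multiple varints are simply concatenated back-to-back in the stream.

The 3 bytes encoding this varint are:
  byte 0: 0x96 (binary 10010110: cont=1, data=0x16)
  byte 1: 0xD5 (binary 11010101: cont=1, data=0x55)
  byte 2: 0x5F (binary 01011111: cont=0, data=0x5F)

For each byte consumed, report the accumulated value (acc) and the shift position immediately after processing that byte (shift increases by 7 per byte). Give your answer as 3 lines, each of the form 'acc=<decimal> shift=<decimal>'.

byte 0=0x96: payload=0x16=22, contrib = 22<<0 = 22; acc -> 22, shift -> 7
byte 1=0xD5: payload=0x55=85, contrib = 85<<7 = 10880; acc -> 10902, shift -> 14
byte 2=0x5F: payload=0x5F=95, contrib = 95<<14 = 1556480; acc -> 1567382, shift -> 21

Answer: acc=22 shift=7
acc=10902 shift=14
acc=1567382 shift=21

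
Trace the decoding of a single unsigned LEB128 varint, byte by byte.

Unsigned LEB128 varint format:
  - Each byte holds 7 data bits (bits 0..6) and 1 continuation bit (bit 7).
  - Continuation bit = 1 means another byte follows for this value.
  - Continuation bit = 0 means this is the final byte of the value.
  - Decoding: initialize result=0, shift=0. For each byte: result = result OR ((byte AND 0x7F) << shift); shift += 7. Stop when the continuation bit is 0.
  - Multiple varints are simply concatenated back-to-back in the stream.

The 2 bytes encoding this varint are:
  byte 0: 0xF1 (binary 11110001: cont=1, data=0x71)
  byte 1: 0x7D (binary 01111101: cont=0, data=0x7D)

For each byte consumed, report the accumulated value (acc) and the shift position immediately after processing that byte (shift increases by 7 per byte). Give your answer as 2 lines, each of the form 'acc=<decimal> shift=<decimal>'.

Answer: acc=113 shift=7
acc=16113 shift=14

Derivation:
byte 0=0xF1: payload=0x71=113, contrib = 113<<0 = 113; acc -> 113, shift -> 7
byte 1=0x7D: payload=0x7D=125, contrib = 125<<7 = 16000; acc -> 16113, shift -> 14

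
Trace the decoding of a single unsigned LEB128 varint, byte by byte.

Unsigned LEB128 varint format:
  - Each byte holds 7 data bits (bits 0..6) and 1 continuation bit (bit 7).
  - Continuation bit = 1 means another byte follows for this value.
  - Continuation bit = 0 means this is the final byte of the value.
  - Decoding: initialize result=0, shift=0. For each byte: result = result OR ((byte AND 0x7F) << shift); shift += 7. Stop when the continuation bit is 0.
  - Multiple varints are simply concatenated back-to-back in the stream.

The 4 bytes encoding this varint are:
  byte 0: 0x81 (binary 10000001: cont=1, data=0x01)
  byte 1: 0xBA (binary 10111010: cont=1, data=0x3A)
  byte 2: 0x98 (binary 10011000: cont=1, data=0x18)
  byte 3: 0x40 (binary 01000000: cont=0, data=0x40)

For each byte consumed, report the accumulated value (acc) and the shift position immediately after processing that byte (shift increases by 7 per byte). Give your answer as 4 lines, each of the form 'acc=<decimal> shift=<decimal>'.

Answer: acc=1 shift=7
acc=7425 shift=14
acc=400641 shift=21
acc=134618369 shift=28

Derivation:
byte 0=0x81: payload=0x01=1, contrib = 1<<0 = 1; acc -> 1, shift -> 7
byte 1=0xBA: payload=0x3A=58, contrib = 58<<7 = 7424; acc -> 7425, shift -> 14
byte 2=0x98: payload=0x18=24, contrib = 24<<14 = 393216; acc -> 400641, shift -> 21
byte 3=0x40: payload=0x40=64, contrib = 64<<21 = 134217728; acc -> 134618369, shift -> 28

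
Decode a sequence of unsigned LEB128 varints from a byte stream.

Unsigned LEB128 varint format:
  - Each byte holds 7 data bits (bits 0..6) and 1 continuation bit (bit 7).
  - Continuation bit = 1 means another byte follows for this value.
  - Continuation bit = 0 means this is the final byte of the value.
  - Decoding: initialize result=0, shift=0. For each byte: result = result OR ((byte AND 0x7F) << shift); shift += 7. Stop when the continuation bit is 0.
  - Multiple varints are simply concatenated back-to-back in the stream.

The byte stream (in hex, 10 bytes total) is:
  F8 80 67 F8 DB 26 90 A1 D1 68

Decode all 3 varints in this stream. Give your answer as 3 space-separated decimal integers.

  byte[0]=0xF8 cont=1 payload=0x78=120: acc |= 120<<0 -> acc=120 shift=7
  byte[1]=0x80 cont=1 payload=0x00=0: acc |= 0<<7 -> acc=120 shift=14
  byte[2]=0x67 cont=0 payload=0x67=103: acc |= 103<<14 -> acc=1687672 shift=21 [end]
Varint 1: bytes[0:3] = F8 80 67 -> value 1687672 (3 byte(s))
  byte[3]=0xF8 cont=1 payload=0x78=120: acc |= 120<<0 -> acc=120 shift=7
  byte[4]=0xDB cont=1 payload=0x5B=91: acc |= 91<<7 -> acc=11768 shift=14
  byte[5]=0x26 cont=0 payload=0x26=38: acc |= 38<<14 -> acc=634360 shift=21 [end]
Varint 2: bytes[3:6] = F8 DB 26 -> value 634360 (3 byte(s))
  byte[6]=0x90 cont=1 payload=0x10=16: acc |= 16<<0 -> acc=16 shift=7
  byte[7]=0xA1 cont=1 payload=0x21=33: acc |= 33<<7 -> acc=4240 shift=14
  byte[8]=0xD1 cont=1 payload=0x51=81: acc |= 81<<14 -> acc=1331344 shift=21
  byte[9]=0x68 cont=0 payload=0x68=104: acc |= 104<<21 -> acc=219435152 shift=28 [end]
Varint 3: bytes[6:10] = 90 A1 D1 68 -> value 219435152 (4 byte(s))

Answer: 1687672 634360 219435152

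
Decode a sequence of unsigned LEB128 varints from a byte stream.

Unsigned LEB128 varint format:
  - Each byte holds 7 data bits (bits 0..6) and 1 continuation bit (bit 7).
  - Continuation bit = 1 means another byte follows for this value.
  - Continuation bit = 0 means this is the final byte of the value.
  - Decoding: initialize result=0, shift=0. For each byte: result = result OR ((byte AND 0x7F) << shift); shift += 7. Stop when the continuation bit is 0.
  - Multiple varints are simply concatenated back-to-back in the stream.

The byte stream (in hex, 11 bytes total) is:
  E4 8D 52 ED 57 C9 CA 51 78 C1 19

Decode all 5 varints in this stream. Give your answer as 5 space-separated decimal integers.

Answer: 1345252 11245 1336649 120 3265

Derivation:
  byte[0]=0xE4 cont=1 payload=0x64=100: acc |= 100<<0 -> acc=100 shift=7
  byte[1]=0x8D cont=1 payload=0x0D=13: acc |= 13<<7 -> acc=1764 shift=14
  byte[2]=0x52 cont=0 payload=0x52=82: acc |= 82<<14 -> acc=1345252 shift=21 [end]
Varint 1: bytes[0:3] = E4 8D 52 -> value 1345252 (3 byte(s))
  byte[3]=0xED cont=1 payload=0x6D=109: acc |= 109<<0 -> acc=109 shift=7
  byte[4]=0x57 cont=0 payload=0x57=87: acc |= 87<<7 -> acc=11245 shift=14 [end]
Varint 2: bytes[3:5] = ED 57 -> value 11245 (2 byte(s))
  byte[5]=0xC9 cont=1 payload=0x49=73: acc |= 73<<0 -> acc=73 shift=7
  byte[6]=0xCA cont=1 payload=0x4A=74: acc |= 74<<7 -> acc=9545 shift=14
  byte[7]=0x51 cont=0 payload=0x51=81: acc |= 81<<14 -> acc=1336649 shift=21 [end]
Varint 3: bytes[5:8] = C9 CA 51 -> value 1336649 (3 byte(s))
  byte[8]=0x78 cont=0 payload=0x78=120: acc |= 120<<0 -> acc=120 shift=7 [end]
Varint 4: bytes[8:9] = 78 -> value 120 (1 byte(s))
  byte[9]=0xC1 cont=1 payload=0x41=65: acc |= 65<<0 -> acc=65 shift=7
  byte[10]=0x19 cont=0 payload=0x19=25: acc |= 25<<7 -> acc=3265 shift=14 [end]
Varint 5: bytes[9:11] = C1 19 -> value 3265 (2 byte(s))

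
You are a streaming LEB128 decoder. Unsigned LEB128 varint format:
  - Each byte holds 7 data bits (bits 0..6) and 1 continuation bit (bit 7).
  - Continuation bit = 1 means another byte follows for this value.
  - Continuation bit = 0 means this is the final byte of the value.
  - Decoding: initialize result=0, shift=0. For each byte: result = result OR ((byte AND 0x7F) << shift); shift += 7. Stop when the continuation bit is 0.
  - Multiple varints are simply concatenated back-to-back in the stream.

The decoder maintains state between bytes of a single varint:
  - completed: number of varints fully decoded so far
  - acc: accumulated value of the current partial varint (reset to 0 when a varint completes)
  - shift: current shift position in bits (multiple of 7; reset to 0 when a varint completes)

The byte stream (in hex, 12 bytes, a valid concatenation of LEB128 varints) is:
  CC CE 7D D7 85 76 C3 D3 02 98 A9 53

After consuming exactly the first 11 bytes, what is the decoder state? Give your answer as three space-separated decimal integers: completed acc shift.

Answer: 3 5272 14

Derivation:
byte[0]=0xCC cont=1 payload=0x4C: acc |= 76<<0 -> completed=0 acc=76 shift=7
byte[1]=0xCE cont=1 payload=0x4E: acc |= 78<<7 -> completed=0 acc=10060 shift=14
byte[2]=0x7D cont=0 payload=0x7D: varint #1 complete (value=2058060); reset -> completed=1 acc=0 shift=0
byte[3]=0xD7 cont=1 payload=0x57: acc |= 87<<0 -> completed=1 acc=87 shift=7
byte[4]=0x85 cont=1 payload=0x05: acc |= 5<<7 -> completed=1 acc=727 shift=14
byte[5]=0x76 cont=0 payload=0x76: varint #2 complete (value=1934039); reset -> completed=2 acc=0 shift=0
byte[6]=0xC3 cont=1 payload=0x43: acc |= 67<<0 -> completed=2 acc=67 shift=7
byte[7]=0xD3 cont=1 payload=0x53: acc |= 83<<7 -> completed=2 acc=10691 shift=14
byte[8]=0x02 cont=0 payload=0x02: varint #3 complete (value=43459); reset -> completed=3 acc=0 shift=0
byte[9]=0x98 cont=1 payload=0x18: acc |= 24<<0 -> completed=3 acc=24 shift=7
byte[10]=0xA9 cont=1 payload=0x29: acc |= 41<<7 -> completed=3 acc=5272 shift=14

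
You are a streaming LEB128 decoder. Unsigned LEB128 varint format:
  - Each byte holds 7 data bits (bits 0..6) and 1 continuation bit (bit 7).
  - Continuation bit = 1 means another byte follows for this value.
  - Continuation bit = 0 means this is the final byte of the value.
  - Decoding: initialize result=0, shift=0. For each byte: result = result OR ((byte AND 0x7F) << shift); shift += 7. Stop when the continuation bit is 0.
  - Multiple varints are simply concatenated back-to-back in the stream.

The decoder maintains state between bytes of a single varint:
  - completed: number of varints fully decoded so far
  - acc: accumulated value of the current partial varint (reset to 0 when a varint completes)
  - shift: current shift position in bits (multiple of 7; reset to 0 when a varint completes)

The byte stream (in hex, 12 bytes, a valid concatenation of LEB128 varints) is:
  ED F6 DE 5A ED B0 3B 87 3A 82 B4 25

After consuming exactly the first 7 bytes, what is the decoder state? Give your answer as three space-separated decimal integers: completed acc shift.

byte[0]=0xED cont=1 payload=0x6D: acc |= 109<<0 -> completed=0 acc=109 shift=7
byte[1]=0xF6 cont=1 payload=0x76: acc |= 118<<7 -> completed=0 acc=15213 shift=14
byte[2]=0xDE cont=1 payload=0x5E: acc |= 94<<14 -> completed=0 acc=1555309 shift=21
byte[3]=0x5A cont=0 payload=0x5A: varint #1 complete (value=190298989); reset -> completed=1 acc=0 shift=0
byte[4]=0xED cont=1 payload=0x6D: acc |= 109<<0 -> completed=1 acc=109 shift=7
byte[5]=0xB0 cont=1 payload=0x30: acc |= 48<<7 -> completed=1 acc=6253 shift=14
byte[6]=0x3B cont=0 payload=0x3B: varint #2 complete (value=972909); reset -> completed=2 acc=0 shift=0

Answer: 2 0 0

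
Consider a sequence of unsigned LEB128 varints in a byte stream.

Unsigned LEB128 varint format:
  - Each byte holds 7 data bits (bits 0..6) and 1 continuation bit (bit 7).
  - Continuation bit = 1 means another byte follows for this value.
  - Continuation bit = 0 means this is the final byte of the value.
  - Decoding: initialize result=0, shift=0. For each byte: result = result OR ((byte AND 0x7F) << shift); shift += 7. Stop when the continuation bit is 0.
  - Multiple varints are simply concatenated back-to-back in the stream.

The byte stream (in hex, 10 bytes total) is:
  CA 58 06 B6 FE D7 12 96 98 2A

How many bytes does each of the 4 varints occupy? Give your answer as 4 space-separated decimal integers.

Answer: 2 1 4 3

Derivation:
  byte[0]=0xCA cont=1 payload=0x4A=74: acc |= 74<<0 -> acc=74 shift=7
  byte[1]=0x58 cont=0 payload=0x58=88: acc |= 88<<7 -> acc=11338 shift=14 [end]
Varint 1: bytes[0:2] = CA 58 -> value 11338 (2 byte(s))
  byte[2]=0x06 cont=0 payload=0x06=6: acc |= 6<<0 -> acc=6 shift=7 [end]
Varint 2: bytes[2:3] = 06 -> value 6 (1 byte(s))
  byte[3]=0xB6 cont=1 payload=0x36=54: acc |= 54<<0 -> acc=54 shift=7
  byte[4]=0xFE cont=1 payload=0x7E=126: acc |= 126<<7 -> acc=16182 shift=14
  byte[5]=0xD7 cont=1 payload=0x57=87: acc |= 87<<14 -> acc=1441590 shift=21
  byte[6]=0x12 cont=0 payload=0x12=18: acc |= 18<<21 -> acc=39190326 shift=28 [end]
Varint 3: bytes[3:7] = B6 FE D7 12 -> value 39190326 (4 byte(s))
  byte[7]=0x96 cont=1 payload=0x16=22: acc |= 22<<0 -> acc=22 shift=7
  byte[8]=0x98 cont=1 payload=0x18=24: acc |= 24<<7 -> acc=3094 shift=14
  byte[9]=0x2A cont=0 payload=0x2A=42: acc |= 42<<14 -> acc=691222 shift=21 [end]
Varint 4: bytes[7:10] = 96 98 2A -> value 691222 (3 byte(s))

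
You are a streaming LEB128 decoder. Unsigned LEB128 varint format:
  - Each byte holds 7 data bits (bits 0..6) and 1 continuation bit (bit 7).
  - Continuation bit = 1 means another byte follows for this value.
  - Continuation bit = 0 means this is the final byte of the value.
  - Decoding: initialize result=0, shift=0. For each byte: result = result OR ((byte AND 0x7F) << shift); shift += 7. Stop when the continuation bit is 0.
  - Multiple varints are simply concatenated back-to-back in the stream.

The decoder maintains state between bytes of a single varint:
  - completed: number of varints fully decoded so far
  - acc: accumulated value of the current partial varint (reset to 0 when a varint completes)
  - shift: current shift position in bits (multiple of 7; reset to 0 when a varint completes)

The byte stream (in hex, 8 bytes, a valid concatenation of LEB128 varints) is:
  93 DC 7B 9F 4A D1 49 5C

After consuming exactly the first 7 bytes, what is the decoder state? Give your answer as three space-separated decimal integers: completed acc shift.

byte[0]=0x93 cont=1 payload=0x13: acc |= 19<<0 -> completed=0 acc=19 shift=7
byte[1]=0xDC cont=1 payload=0x5C: acc |= 92<<7 -> completed=0 acc=11795 shift=14
byte[2]=0x7B cont=0 payload=0x7B: varint #1 complete (value=2027027); reset -> completed=1 acc=0 shift=0
byte[3]=0x9F cont=1 payload=0x1F: acc |= 31<<0 -> completed=1 acc=31 shift=7
byte[4]=0x4A cont=0 payload=0x4A: varint #2 complete (value=9503); reset -> completed=2 acc=0 shift=0
byte[5]=0xD1 cont=1 payload=0x51: acc |= 81<<0 -> completed=2 acc=81 shift=7
byte[6]=0x49 cont=0 payload=0x49: varint #3 complete (value=9425); reset -> completed=3 acc=0 shift=0

Answer: 3 0 0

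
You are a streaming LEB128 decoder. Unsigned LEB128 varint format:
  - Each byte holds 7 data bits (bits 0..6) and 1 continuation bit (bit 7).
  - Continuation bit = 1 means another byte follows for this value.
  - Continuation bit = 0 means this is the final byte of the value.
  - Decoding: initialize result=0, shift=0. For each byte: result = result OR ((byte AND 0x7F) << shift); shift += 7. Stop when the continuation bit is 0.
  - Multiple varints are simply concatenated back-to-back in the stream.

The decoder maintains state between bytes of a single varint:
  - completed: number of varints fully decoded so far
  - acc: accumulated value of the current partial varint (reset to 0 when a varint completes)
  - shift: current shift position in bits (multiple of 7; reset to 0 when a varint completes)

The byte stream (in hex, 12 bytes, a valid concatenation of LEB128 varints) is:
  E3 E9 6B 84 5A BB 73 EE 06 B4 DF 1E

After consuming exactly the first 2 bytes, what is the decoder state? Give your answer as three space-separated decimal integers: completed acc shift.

Answer: 0 13539 14

Derivation:
byte[0]=0xE3 cont=1 payload=0x63: acc |= 99<<0 -> completed=0 acc=99 shift=7
byte[1]=0xE9 cont=1 payload=0x69: acc |= 105<<7 -> completed=0 acc=13539 shift=14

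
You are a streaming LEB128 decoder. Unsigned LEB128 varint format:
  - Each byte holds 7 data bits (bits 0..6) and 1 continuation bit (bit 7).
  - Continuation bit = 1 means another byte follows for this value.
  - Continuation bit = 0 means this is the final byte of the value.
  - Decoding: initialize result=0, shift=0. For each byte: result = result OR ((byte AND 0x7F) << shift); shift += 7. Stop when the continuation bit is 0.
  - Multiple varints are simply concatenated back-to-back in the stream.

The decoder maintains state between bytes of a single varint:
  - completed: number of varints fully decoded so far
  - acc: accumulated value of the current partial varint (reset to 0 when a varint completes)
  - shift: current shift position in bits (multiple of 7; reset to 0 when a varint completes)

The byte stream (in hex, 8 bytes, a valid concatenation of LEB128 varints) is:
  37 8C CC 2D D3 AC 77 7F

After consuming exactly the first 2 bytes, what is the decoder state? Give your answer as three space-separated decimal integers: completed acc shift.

byte[0]=0x37 cont=0 payload=0x37: varint #1 complete (value=55); reset -> completed=1 acc=0 shift=0
byte[1]=0x8C cont=1 payload=0x0C: acc |= 12<<0 -> completed=1 acc=12 shift=7

Answer: 1 12 7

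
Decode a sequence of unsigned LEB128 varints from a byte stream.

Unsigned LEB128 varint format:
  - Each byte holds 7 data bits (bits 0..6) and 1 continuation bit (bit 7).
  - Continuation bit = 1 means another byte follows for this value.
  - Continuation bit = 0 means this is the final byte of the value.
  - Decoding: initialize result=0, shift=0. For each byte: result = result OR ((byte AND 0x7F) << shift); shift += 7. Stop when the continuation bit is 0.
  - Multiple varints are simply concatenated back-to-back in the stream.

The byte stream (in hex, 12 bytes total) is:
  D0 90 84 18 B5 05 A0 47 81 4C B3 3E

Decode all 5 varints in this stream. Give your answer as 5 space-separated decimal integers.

Answer: 50399312 693 9120 9729 7987

Derivation:
  byte[0]=0xD0 cont=1 payload=0x50=80: acc |= 80<<0 -> acc=80 shift=7
  byte[1]=0x90 cont=1 payload=0x10=16: acc |= 16<<7 -> acc=2128 shift=14
  byte[2]=0x84 cont=1 payload=0x04=4: acc |= 4<<14 -> acc=67664 shift=21
  byte[3]=0x18 cont=0 payload=0x18=24: acc |= 24<<21 -> acc=50399312 shift=28 [end]
Varint 1: bytes[0:4] = D0 90 84 18 -> value 50399312 (4 byte(s))
  byte[4]=0xB5 cont=1 payload=0x35=53: acc |= 53<<0 -> acc=53 shift=7
  byte[5]=0x05 cont=0 payload=0x05=5: acc |= 5<<7 -> acc=693 shift=14 [end]
Varint 2: bytes[4:6] = B5 05 -> value 693 (2 byte(s))
  byte[6]=0xA0 cont=1 payload=0x20=32: acc |= 32<<0 -> acc=32 shift=7
  byte[7]=0x47 cont=0 payload=0x47=71: acc |= 71<<7 -> acc=9120 shift=14 [end]
Varint 3: bytes[6:8] = A0 47 -> value 9120 (2 byte(s))
  byte[8]=0x81 cont=1 payload=0x01=1: acc |= 1<<0 -> acc=1 shift=7
  byte[9]=0x4C cont=0 payload=0x4C=76: acc |= 76<<7 -> acc=9729 shift=14 [end]
Varint 4: bytes[8:10] = 81 4C -> value 9729 (2 byte(s))
  byte[10]=0xB3 cont=1 payload=0x33=51: acc |= 51<<0 -> acc=51 shift=7
  byte[11]=0x3E cont=0 payload=0x3E=62: acc |= 62<<7 -> acc=7987 shift=14 [end]
Varint 5: bytes[10:12] = B3 3E -> value 7987 (2 byte(s))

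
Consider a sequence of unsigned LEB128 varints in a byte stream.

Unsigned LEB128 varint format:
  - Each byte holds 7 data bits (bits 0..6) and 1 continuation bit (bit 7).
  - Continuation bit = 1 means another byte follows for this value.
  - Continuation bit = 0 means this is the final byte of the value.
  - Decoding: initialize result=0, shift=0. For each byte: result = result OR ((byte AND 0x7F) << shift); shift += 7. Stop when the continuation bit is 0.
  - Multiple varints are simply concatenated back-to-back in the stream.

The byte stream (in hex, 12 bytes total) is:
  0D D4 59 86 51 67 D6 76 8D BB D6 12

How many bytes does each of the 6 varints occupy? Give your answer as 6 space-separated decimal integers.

Answer: 1 2 2 1 2 4

Derivation:
  byte[0]=0x0D cont=0 payload=0x0D=13: acc |= 13<<0 -> acc=13 shift=7 [end]
Varint 1: bytes[0:1] = 0D -> value 13 (1 byte(s))
  byte[1]=0xD4 cont=1 payload=0x54=84: acc |= 84<<0 -> acc=84 shift=7
  byte[2]=0x59 cont=0 payload=0x59=89: acc |= 89<<7 -> acc=11476 shift=14 [end]
Varint 2: bytes[1:3] = D4 59 -> value 11476 (2 byte(s))
  byte[3]=0x86 cont=1 payload=0x06=6: acc |= 6<<0 -> acc=6 shift=7
  byte[4]=0x51 cont=0 payload=0x51=81: acc |= 81<<7 -> acc=10374 shift=14 [end]
Varint 3: bytes[3:5] = 86 51 -> value 10374 (2 byte(s))
  byte[5]=0x67 cont=0 payload=0x67=103: acc |= 103<<0 -> acc=103 shift=7 [end]
Varint 4: bytes[5:6] = 67 -> value 103 (1 byte(s))
  byte[6]=0xD6 cont=1 payload=0x56=86: acc |= 86<<0 -> acc=86 shift=7
  byte[7]=0x76 cont=0 payload=0x76=118: acc |= 118<<7 -> acc=15190 shift=14 [end]
Varint 5: bytes[6:8] = D6 76 -> value 15190 (2 byte(s))
  byte[8]=0x8D cont=1 payload=0x0D=13: acc |= 13<<0 -> acc=13 shift=7
  byte[9]=0xBB cont=1 payload=0x3B=59: acc |= 59<<7 -> acc=7565 shift=14
  byte[10]=0xD6 cont=1 payload=0x56=86: acc |= 86<<14 -> acc=1416589 shift=21
  byte[11]=0x12 cont=0 payload=0x12=18: acc |= 18<<21 -> acc=39165325 shift=28 [end]
Varint 6: bytes[8:12] = 8D BB D6 12 -> value 39165325 (4 byte(s))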